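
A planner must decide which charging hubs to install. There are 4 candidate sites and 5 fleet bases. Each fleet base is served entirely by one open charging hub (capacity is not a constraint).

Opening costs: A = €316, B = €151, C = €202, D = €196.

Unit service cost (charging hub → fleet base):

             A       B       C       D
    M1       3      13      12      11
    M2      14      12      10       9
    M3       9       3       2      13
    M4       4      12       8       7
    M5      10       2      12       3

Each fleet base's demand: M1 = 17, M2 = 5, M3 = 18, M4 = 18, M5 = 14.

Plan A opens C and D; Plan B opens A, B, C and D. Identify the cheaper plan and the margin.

Plan A: {C, D}: M1→D 11·17=187, M2→D 9·5=45, M3→C 2·18=36, M4→D 7·18=126, M5→D 3·14=42. Service 436; fixed 398; total 834.
Plan B: {A, B, C, D}: M1→A 3·17=51, M2→D 9·5=45, M3→C 2·18=36, M4→A 4·18=72, M5→B 2·14=28. Service 232; fixed 865; total 1097.
Difference: |834 − 1097| = 263.

Plan A is cheaper by 263.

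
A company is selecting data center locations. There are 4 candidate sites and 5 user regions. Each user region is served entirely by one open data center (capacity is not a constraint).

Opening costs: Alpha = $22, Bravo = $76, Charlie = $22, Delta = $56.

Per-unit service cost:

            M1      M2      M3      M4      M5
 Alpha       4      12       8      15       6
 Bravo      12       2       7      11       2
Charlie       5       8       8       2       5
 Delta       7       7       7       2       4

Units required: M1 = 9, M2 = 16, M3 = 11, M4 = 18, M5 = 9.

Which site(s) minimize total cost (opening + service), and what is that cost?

Open Bravo and Charlie; minimum total cost 306.

For any fixed open set, each user region goes to its cheapest open site; total = fixed + service.
{Bravo, Charlie}: M1→Charlie 5·9=45, M2→Bravo 2·16=32, M3→Bravo 7·11=77, M4→Charlie 2·18=36, M5→Bravo 2·9=18. Service 208; fixed 98; total 306.
{Alpha, Bravo, Charlie}: service 199 + fixed 120 = 319
{Alpha, Bravo, Delta}: M1→Alpha 4·9=36, M2→Bravo 2·16=32, M3→Bravo 7·11=77, M4→Delta 2·18=36, M5→Bravo 2·9=18. Service 199; fixed 154; total 353.
{Alpha, Bravo, Charlie, Delta}: service 199 + fixed 176 = 375
(All 15 nonempty subsets were checked; Bravo and Charlie is lowest.)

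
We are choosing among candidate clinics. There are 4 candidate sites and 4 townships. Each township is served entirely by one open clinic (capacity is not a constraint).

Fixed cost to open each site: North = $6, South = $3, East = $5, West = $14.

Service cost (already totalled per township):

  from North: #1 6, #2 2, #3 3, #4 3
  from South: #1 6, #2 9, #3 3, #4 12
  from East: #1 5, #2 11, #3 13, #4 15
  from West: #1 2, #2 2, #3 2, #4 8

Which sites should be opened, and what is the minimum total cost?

Open North only; minimum total cost 20.

For any fixed open set, each township goes to its cheapest open site; total = fixed + service.
{North}: #1→North 6, #2→North 2, #3→North 3, #4→North 3. Service 14; fixed 6; total 20.
{North, South}: #1→North 6, #2→North 2, #3→North 3, #4→North 3. Service 14; fixed 9; total 23.
{North, East}: #1→East 5, #2→North 2, #3→North 3, #4→North 3. Service 13; fixed 11; total 24.
{North, South, East, West}: service 9 + fixed 28 = 37
No other subset beats 20.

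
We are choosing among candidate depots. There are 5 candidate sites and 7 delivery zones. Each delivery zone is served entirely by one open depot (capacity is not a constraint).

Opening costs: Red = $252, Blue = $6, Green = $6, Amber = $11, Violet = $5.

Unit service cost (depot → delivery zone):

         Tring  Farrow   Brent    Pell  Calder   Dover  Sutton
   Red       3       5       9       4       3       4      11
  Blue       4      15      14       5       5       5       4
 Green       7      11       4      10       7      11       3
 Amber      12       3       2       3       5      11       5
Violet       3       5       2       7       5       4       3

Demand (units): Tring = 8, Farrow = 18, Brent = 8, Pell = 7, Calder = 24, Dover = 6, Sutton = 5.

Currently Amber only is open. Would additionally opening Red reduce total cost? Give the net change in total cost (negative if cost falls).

Current service cost with {Amber}: 398.
Adding Red: each delivery zone re-picks its cheapest; new service cost 236, saving 162.
Extra fixed cost: 252. Net change = 252 − 162 = 90.
(Totals: 409 → 499.)

No — net change +90 (cost rises by 90).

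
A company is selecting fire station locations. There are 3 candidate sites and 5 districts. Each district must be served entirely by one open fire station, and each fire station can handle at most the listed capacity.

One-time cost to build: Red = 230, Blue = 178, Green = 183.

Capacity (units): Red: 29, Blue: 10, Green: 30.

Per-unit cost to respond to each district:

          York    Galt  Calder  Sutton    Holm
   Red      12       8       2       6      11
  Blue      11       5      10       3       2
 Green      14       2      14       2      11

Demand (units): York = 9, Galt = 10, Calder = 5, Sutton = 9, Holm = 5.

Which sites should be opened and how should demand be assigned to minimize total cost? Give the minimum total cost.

Open {Blue, Green}: York→Green 14·9=126, Galt→Green 2·10=20, Calder→Blue 10·5=50, Sutton→Green 2·9=18, Holm→Blue 2·5=10.
Loads: Blue carries 10/10, Green carries 28/30. Service 224; fixed 361; total 585.
Next best feasible plan costs 623.

Minimum total cost: 585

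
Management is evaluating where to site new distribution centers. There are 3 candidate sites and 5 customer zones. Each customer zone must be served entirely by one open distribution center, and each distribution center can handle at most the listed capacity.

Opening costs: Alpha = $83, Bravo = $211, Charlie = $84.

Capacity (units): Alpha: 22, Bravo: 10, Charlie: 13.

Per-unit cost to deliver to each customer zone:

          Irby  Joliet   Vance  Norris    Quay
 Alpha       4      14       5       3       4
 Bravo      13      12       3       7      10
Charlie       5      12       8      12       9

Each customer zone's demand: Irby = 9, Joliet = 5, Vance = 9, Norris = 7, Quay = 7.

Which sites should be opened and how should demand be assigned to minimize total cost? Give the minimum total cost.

Open {Alpha, Bravo, Charlie}: Irby→Charlie 5·9=45, Joliet→Alpha 14·5=70, Vance→Bravo 3·9=27, Norris→Alpha 3·7=21, Quay→Alpha 4·7=28.
Loads: Alpha carries 19/22, Bravo carries 9/10, Charlie carries 9/13. Service 191; fixed 378; total 569.
Next best feasible plan costs 585.

Minimum total cost: 569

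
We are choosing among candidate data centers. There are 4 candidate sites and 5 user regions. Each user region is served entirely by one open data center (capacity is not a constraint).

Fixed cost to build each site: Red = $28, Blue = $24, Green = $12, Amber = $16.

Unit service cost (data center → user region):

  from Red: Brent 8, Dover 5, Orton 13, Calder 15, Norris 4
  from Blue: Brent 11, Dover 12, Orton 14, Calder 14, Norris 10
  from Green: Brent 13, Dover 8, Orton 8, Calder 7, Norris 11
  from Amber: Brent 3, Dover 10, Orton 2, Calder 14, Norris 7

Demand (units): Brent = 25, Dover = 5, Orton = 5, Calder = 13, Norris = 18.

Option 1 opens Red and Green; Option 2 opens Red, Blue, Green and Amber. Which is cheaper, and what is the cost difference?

Option 1: {Red, Green}: Brent→Red 8·25=200, Dover→Red 5·5=25, Orton→Green 8·5=40, Calder→Green 7·13=91, Norris→Red 4·18=72. Service 428; fixed 40; total 468.
Option 2: {Red, Blue, Green, Amber}: Brent→Amber 3·25=75, Dover→Red 5·5=25, Orton→Amber 2·5=10, Calder→Green 7·13=91, Norris→Red 4·18=72. Service 273; fixed 80; total 353.
Difference: |468 − 353| = 115.

Option 2 is cheaper by 115.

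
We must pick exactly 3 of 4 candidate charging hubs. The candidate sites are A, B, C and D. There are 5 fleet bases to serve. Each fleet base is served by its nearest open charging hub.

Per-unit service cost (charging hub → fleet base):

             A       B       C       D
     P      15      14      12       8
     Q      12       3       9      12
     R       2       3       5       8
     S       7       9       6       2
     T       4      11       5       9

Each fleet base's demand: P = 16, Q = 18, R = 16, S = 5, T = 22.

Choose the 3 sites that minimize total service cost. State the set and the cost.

Choose A, B and D; total service cost 312.

With exactly 3 open, each fleet base uses its cheapest among the chosen.
{A, B, D}: P→D 8·16=128, Q→B 3·18=54, R→A 2·16=32, S→D 2·5=10, T→A 4·22=88. Service cost 312.
{B, C, D}: service cost 350
{A, B, C}: service cost 396
Among all 4 size-3 choices, {A, B, D} is lowest.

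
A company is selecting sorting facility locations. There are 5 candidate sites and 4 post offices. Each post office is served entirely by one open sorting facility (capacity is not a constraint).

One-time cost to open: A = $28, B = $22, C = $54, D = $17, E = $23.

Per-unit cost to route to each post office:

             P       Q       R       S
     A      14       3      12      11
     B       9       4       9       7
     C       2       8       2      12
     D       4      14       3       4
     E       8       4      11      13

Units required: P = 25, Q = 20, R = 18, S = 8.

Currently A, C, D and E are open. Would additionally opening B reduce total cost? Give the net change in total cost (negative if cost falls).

No — net change +22 (cost rises by 22).

Current service cost with {A, C, D, E}: 178.
Adding B: each post office re-picks its cheapest; new service cost 178, saving 0.
Extra fixed cost: 22. Net change = 22 − 0 = 22.
(Totals: 300 → 322.)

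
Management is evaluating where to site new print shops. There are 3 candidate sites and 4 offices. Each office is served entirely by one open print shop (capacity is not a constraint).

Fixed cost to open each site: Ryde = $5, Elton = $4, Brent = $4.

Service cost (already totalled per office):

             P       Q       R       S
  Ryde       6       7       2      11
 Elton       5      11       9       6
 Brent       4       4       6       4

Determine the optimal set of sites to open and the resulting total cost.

Open Brent only; minimum total cost 22.

For any fixed open set, each office goes to its cheapest open site; total = fixed + service.
{Brent}: P→Brent 4, Q→Brent 4, R→Brent 6, S→Brent 4. Service 18; fixed 4; total 22.
{Ryde, Brent}: service 14 + fixed 9 = 23
{Elton, Brent}: P→Brent 4, Q→Brent 4, R→Brent 6, S→Brent 4. Service 18; fixed 8; total 26.
{Ryde, Elton, Brent}: P→Brent 4, Q→Brent 4, R→Ryde 2, S→Brent 4. Service 14; fixed 13; total 27.
(All 7 nonempty subsets were checked; Brent only is lowest.)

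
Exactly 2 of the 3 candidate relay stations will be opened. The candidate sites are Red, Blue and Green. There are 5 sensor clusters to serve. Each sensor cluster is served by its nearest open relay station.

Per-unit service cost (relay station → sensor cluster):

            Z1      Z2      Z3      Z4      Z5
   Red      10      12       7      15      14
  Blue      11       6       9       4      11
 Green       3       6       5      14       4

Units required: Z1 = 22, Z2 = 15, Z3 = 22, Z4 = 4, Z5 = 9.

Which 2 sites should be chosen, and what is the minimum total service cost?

With exactly 2 open, each sensor cluster uses its cheapest among the chosen.
{Blue, Green}: Z1→Green 3·22=66, Z2→Blue 6·15=90, Z3→Green 5·22=110, Z4→Blue 4·4=16, Z5→Green 4·9=36. Service cost 318.
{Red, Green}: service cost 358
{Red, Blue}: service cost 579
Among all 3 size-2 choices, {Blue, Green} is lowest.

Choose Blue and Green; total service cost 318.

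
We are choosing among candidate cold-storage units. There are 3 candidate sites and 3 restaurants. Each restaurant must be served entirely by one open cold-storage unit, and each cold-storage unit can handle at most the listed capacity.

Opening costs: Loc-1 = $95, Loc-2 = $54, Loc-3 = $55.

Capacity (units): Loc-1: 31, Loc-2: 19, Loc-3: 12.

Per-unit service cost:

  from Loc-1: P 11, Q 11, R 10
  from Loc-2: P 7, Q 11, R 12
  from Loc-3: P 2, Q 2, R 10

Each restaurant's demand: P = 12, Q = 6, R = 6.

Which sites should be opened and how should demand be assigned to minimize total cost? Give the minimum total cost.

Open {Loc-2, Loc-3}: P→Loc-2 7·12=84, Q→Loc-3 2·6=12, R→Loc-3 10·6=60.
Loads: Loc-2 carries 12/19, Loc-3 carries 12/12. Service 156; fixed 109; total 265.
Next best feasible plan costs 271.

Minimum total cost: 265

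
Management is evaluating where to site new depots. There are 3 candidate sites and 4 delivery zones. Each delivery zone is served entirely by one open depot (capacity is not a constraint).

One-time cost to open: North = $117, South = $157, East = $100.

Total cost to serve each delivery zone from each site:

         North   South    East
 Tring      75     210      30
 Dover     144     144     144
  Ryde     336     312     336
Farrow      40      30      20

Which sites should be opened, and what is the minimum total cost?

Open East only; minimum total cost 630.

For any fixed open set, each delivery zone goes to its cheapest open site; total = fixed + service.
{East}: Tring→East 30, Dover→East 144, Ryde→East 336, Farrow→East 20. Service 530; fixed 100; total 630.
{North}: service 595 + fixed 117 = 712
{North, East}: Tring→East 30, Dover→North 144, Ryde→North 336, Farrow→East 20. Service 530; fixed 217; total 747.
{North, South, East}: service 506 + fixed 374 = 880
No other subset beats 630.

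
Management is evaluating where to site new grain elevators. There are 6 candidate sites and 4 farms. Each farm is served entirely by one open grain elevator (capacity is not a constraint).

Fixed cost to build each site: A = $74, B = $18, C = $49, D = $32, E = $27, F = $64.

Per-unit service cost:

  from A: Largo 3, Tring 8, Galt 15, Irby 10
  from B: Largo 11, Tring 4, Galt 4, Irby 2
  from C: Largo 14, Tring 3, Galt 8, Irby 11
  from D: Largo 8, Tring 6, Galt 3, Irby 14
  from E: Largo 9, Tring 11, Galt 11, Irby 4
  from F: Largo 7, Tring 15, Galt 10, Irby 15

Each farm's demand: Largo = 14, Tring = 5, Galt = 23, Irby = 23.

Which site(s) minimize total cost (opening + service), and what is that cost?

For any fixed open set, each farm goes to its cheapest open site; total = fixed + service.
{A, B}: Largo→A 3·14=42, Tring→B 4·5=20, Galt→B 4·23=92, Irby→B 2·23=46. Service 200; fixed 92; total 292.
{B, D}: Largo→D 8·14=112, Tring→B 4·5=20, Galt→D 3·23=69, Irby→B 2·23=46. Service 247; fixed 50; total 297.
{A, B, D}: service 177 + fixed 124 = 301
{A, B, C, D, E, F}: service 172 + fixed 264 = 436
No other subset beats 292.

Open A and B; minimum total cost 292.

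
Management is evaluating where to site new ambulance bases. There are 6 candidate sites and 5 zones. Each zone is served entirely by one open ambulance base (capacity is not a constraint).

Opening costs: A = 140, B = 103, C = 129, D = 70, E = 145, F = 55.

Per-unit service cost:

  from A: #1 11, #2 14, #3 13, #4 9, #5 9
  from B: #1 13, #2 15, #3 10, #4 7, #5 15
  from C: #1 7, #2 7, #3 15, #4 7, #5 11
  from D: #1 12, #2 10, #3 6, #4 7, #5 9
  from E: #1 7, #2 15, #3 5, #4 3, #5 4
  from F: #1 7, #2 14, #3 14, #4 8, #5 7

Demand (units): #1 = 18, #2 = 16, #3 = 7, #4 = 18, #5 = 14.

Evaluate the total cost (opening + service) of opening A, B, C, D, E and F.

Each zone is assigned to its cheapest site among the open ones.
{A, B, C, D, E, F}: #1→C 7·18=126, #2→C 7·16=112, #3→E 5·7=35, #4→E 3·18=54, #5→E 4·14=56. Service 383; fixed 642; total 1025.

Total cost: 1025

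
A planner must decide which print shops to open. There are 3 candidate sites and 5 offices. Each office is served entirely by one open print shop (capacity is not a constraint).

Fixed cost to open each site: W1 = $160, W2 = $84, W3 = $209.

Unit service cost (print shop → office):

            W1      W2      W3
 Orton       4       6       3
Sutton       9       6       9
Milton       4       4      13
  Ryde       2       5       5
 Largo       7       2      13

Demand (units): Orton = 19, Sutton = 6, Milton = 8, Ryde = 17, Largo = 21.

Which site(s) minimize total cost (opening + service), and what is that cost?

For any fixed open set, each office goes to its cheapest open site; total = fixed + service.
{W2}: Orton→W2 6·19=114, Sutton→W2 6·6=36, Milton→W2 4·8=32, Ryde→W2 5·17=85, Largo→W2 2·21=42. Service 309; fixed 84; total 393.
{W1, W2}: Orton→W1 4·19=76, Sutton→W2 6·6=36, Milton→W1 4·8=32, Ryde→W1 2·17=34, Largo→W2 2·21=42. Service 220; fixed 244; total 464.
{W1}: Orton→W1 4·19=76, Sutton→W1 9·6=54, Milton→W1 4·8=32, Ryde→W1 2·17=34, Largo→W1 7·21=147. Service 343; fixed 160; total 503.
{W1, W2, W3}: service 201 + fixed 453 = 654
(All 7 nonempty subsets were checked; W2 only is lowest.)

Open W2 only; minimum total cost 393.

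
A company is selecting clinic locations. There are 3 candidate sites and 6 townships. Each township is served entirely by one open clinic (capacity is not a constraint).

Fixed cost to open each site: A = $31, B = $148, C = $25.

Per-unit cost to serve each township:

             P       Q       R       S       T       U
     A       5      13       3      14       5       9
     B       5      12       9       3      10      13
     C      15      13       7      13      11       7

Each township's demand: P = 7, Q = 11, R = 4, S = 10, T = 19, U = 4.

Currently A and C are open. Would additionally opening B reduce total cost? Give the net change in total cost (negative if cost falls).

Current service cost with {A, C}: 443.
Adding B: each township re-picks its cheapest; new service cost 332, saving 111.
Extra fixed cost: 148. Net change = 148 − 111 = 37.
(Totals: 499 → 536.)

No — net change +37 (cost rises by 37).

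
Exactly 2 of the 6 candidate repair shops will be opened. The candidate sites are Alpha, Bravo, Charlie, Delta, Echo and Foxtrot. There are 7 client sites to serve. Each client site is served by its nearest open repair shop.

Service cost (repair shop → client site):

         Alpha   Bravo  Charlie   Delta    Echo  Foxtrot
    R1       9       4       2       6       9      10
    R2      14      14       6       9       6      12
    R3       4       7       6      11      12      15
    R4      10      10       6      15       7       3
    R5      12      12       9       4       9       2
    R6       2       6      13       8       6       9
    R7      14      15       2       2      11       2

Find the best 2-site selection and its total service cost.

Choose Charlie and Foxtrot; total service cost 30.

With exactly 2 open, each client site uses its cheapest among the chosen.
{Charlie, Foxtrot}: R1→Charlie 2, R2→Charlie 6, R3→Charlie 6, R4→Foxtrot 3, R5→Foxtrot 2, R6→Foxtrot 9, R7→Charlie 2. Service cost 30.
{Alpha, Charlie}: service cost 31
{Alpha, Foxtrot}: service cost 34
Among all 15 size-2 choices, {Charlie, Foxtrot} is lowest.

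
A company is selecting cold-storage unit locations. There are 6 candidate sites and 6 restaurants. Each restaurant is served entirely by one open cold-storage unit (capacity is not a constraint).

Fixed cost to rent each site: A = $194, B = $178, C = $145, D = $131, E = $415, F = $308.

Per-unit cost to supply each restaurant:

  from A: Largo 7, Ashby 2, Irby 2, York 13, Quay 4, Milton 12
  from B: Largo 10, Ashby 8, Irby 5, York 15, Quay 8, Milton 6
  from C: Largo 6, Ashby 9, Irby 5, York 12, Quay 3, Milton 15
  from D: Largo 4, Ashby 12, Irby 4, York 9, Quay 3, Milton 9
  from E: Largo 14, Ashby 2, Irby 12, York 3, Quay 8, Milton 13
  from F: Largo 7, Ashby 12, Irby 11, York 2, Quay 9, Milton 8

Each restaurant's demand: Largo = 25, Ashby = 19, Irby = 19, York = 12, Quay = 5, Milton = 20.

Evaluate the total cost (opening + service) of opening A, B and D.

Each restaurant is assigned to its cheapest site among the open ones.
{A, B, D}: Largo→D 4·25=100, Ashby→A 2·19=38, Irby→A 2·19=38, York→D 9·12=108, Quay→D 3·5=15, Milton→B 6·20=120. Service 419; fixed 503; total 922.

Total cost: 922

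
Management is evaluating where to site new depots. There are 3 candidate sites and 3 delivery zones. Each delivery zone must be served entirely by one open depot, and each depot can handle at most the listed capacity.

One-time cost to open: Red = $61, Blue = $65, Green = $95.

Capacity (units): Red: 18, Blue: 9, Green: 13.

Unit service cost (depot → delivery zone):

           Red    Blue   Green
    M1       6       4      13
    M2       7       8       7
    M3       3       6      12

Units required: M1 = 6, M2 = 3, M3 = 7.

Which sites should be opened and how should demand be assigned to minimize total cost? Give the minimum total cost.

Minimum total cost: 139

Open {Red}: M1→Red 6·6=36, M2→Red 7·3=21, M3→Red 3·7=21.
Loads: Red carries 16/18. Service 78; fixed 61; total 139.
Next best feasible plan costs 192.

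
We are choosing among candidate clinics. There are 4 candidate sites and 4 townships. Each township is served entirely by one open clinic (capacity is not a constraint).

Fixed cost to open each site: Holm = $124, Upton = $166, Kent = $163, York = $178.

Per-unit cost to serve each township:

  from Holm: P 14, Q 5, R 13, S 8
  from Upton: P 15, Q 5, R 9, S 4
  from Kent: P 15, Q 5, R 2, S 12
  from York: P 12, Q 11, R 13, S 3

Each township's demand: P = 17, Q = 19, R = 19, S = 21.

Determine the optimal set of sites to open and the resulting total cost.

Open Kent and York; minimum total cost 741.

For any fixed open set, each township goes to its cheapest open site; total = fixed + service.
{Kent, York}: P→York 12·17=204, Q→Kent 5·19=95, R→Kent 2·19=38, S→York 3·21=63. Service 400; fixed 341; total 741.
{Upton}: service 605 + fixed 166 = 771
{Upton, Kent}: service 472 + fixed 329 = 801
{Holm, Upton, Kent, York}: service 400 + fixed 631 = 1031
No other subset beats 741.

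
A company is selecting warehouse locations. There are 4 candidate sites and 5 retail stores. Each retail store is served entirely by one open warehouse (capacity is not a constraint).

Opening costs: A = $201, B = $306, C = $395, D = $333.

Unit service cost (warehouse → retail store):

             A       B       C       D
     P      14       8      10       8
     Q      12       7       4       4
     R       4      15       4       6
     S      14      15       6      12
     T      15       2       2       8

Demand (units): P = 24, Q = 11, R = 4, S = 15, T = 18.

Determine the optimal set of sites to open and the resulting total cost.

Open C only; minimum total cost 821.

For any fixed open set, each retail store goes to its cheapest open site; total = fixed + service.
{C}: P→C 10·24=240, Q→C 4·11=44, R→C 4·4=16, S→C 6·15=90, T→C 2·18=36. Service 426; fixed 395; total 821.
{B}: P→B 8·24=192, Q→B 7·11=77, R→B 15·4=60, S→B 15·15=225, T→B 2·18=36. Service 590; fixed 306; total 896.
{D}: service 584 + fixed 333 = 917
{A, B, C, D}: service 378 + fixed 1235 = 1613
No other subset beats 821.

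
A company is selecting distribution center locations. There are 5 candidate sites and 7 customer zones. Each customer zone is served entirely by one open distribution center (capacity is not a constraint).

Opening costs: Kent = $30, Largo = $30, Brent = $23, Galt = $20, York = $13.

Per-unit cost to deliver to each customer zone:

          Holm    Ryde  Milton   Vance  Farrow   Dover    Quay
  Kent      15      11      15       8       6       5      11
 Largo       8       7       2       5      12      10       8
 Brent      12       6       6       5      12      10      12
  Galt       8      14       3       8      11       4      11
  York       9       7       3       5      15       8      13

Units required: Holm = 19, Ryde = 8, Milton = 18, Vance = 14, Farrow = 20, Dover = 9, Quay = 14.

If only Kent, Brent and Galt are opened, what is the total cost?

Each customer zone is assigned to its cheapest site among the open ones.
{Kent, Brent, Galt}: Holm→Galt 8·19=152, Ryde→Brent 6·8=48, Milton→Galt 3·18=54, Vance→Brent 5·14=70, Farrow→Kent 6·20=120, Dover→Galt 4·9=36, Quay→Kent 11·14=154. Service 634; fixed 73; total 707.

Total cost: 707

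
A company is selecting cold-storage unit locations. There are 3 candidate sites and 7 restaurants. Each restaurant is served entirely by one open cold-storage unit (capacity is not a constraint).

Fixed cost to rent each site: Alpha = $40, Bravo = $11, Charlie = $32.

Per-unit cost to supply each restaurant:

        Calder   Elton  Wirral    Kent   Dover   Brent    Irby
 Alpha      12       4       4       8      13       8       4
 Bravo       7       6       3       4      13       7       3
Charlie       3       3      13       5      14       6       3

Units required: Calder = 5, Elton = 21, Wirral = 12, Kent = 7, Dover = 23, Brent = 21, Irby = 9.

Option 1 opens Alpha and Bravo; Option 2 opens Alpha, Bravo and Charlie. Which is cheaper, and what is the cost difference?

Option 1: {Alpha, Bravo}: Calder→Bravo 7·5=35, Elton→Alpha 4·21=84, Wirral→Bravo 3·12=36, Kent→Bravo 4·7=28, Dover→Alpha 13·23=299, Brent→Bravo 7·21=147, Irby→Bravo 3·9=27. Service 656; fixed 51; total 707.
Option 2: {Alpha, Bravo, Charlie}: Calder→Charlie 3·5=15, Elton→Charlie 3·21=63, Wirral→Bravo 3·12=36, Kent→Bravo 4·7=28, Dover→Alpha 13·23=299, Brent→Charlie 6·21=126, Irby→Bravo 3·9=27. Service 594; fixed 83; total 677.
Difference: |707 − 677| = 30.

Option 2 is cheaper by 30.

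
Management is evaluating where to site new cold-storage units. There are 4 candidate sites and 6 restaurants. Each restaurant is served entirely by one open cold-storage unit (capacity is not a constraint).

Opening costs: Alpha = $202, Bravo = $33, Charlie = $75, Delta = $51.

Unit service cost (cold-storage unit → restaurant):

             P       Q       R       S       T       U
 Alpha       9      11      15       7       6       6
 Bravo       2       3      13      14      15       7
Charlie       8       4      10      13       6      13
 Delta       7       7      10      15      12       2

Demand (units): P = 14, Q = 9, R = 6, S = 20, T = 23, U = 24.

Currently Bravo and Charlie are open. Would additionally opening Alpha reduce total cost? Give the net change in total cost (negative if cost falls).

No — net change +58 (cost rises by 58).

Current service cost with {Bravo, Charlie}: 681.
Adding Alpha: each restaurant re-picks its cheapest; new service cost 537, saving 144.
Extra fixed cost: 202. Net change = 202 − 144 = 58.
(Totals: 789 → 847.)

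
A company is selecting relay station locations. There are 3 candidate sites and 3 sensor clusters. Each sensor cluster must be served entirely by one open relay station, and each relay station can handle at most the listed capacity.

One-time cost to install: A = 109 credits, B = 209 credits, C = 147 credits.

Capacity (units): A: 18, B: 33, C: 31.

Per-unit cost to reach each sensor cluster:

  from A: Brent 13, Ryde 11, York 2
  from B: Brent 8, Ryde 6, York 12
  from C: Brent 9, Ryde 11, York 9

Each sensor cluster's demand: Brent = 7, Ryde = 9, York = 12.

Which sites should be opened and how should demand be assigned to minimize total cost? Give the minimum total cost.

Minimum total cost: 417

Open {C}: Brent→C 9·7=63, Ryde→C 11·9=99, York→C 9·12=108.
Loads: C carries 28/31. Service 270; fixed 147; total 417.
Next best feasible plan costs 442.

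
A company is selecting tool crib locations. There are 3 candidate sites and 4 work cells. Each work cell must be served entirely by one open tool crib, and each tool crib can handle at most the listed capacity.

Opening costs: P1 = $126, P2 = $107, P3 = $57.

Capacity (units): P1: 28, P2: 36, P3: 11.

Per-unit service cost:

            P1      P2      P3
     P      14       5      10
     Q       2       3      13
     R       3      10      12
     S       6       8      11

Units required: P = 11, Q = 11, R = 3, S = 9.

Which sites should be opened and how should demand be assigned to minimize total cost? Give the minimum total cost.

Minimum total cost: 297

Open {P2}: P→P2 5·11=55, Q→P2 3·11=33, R→P2 10·3=30, S→P2 8·9=72.
Loads: P2 carries 34/36. Service 190; fixed 107; total 297.
Next best feasible plan costs 354.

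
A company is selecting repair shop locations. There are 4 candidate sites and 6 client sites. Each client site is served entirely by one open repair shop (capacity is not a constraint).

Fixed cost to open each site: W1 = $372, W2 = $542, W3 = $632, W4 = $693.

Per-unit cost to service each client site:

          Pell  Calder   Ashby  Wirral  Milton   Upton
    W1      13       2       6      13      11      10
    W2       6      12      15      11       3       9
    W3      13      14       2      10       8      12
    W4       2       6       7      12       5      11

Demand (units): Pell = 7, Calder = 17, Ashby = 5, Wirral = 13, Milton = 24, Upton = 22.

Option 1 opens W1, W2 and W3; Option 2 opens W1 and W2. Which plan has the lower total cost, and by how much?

Option 2 is cheaper by 599.

Option 1: {W1, W2, W3}: Pell→W2 6·7=42, Calder→W1 2·17=34, Ashby→W3 2·5=10, Wirral→W3 10·13=130, Milton→W2 3·24=72, Upton→W2 9·22=198. Service 486; fixed 1546; total 2032.
Option 2: {W1, W2}: Pell→W2 6·7=42, Calder→W1 2·17=34, Ashby→W1 6·5=30, Wirral→W2 11·13=143, Milton→W2 3·24=72, Upton→W2 9·22=198. Service 519; fixed 914; total 1433.
Difference: |2032 − 1433| = 599.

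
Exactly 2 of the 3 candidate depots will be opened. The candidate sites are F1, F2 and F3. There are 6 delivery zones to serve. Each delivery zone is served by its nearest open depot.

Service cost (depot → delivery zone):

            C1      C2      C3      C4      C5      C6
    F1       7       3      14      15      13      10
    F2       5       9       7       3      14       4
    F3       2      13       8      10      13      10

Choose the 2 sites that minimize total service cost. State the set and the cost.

Choose F1 and F2; total service cost 35.

With exactly 2 open, each delivery zone uses its cheapest among the chosen.
{F1, F2}: C1→F2 5, C2→F1 3, C3→F2 7, C4→F2 3, C5→F1 13, C6→F2 4. Service cost 35.
{F2, F3}: service cost 38
{F1, F3}: service cost 46
Among all 3 size-2 choices, {F1, F2} is lowest.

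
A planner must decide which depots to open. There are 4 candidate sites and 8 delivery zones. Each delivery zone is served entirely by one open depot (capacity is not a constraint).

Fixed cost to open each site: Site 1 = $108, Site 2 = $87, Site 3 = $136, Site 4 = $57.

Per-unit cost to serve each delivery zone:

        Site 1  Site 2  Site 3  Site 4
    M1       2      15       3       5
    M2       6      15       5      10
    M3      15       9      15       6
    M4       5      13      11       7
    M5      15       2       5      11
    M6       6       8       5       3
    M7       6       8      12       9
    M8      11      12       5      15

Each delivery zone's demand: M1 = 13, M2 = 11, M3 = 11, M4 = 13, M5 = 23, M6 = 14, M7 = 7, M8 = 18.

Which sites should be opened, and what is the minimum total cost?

Open Site 3 and Site 4; minimum total cost 754.

For any fixed open set, each delivery zone goes to its cheapest open site; total = fixed + service.
{Site 3, Site 4}: M1→Site 3 3·13=39, M2→Site 3 5·11=55, M3→Site 4 6·11=66, M4→Site 4 7·13=91, M5→Site 3 5·23=115, M6→Site 4 3·14=42, M7→Site 4 9·7=63, M8→Site 3 5·18=90. Service 561; fixed 193; total 754.
{Site 2, Site 3, Site 4}: service 485 + fixed 280 = 765
{Site 1, Site 3, Site 4}: service 501 + fixed 301 = 802
{Site 1, Site 2, Site 3, Site 4}: service 432 + fixed 388 = 820
No other subset beats 754.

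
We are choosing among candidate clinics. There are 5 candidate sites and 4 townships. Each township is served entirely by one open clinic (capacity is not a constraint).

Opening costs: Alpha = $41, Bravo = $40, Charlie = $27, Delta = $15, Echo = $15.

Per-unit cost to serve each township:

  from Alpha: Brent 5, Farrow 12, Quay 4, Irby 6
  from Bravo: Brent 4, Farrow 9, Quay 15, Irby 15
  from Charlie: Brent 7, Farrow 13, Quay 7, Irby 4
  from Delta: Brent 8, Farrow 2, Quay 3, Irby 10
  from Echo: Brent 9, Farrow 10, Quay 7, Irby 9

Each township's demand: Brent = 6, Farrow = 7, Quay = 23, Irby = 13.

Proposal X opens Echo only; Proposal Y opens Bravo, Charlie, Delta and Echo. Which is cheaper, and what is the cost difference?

Proposal X: {Echo}: Brent→Echo 9·6=54, Farrow→Echo 10·7=70, Quay→Echo 7·23=161, Irby→Echo 9·13=117. Service 402; fixed 15; total 417.
Proposal Y: {Bravo, Charlie, Delta, Echo}: Brent→Bravo 4·6=24, Farrow→Delta 2·7=14, Quay→Delta 3·23=69, Irby→Charlie 4·13=52. Service 159; fixed 97; total 256.
Difference: |417 − 256| = 161.

Proposal Y is cheaper by 161.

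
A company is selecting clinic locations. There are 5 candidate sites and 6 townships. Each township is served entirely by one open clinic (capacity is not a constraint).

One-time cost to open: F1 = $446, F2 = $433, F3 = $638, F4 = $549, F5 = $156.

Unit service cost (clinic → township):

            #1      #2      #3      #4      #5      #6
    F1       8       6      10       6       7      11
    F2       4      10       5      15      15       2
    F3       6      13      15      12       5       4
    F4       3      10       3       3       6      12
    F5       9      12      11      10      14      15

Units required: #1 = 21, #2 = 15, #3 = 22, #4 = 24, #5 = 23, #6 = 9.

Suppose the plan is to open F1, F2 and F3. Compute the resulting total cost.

Each township is assigned to its cheapest site among the open ones.
{F1, F2, F3}: #1→F2 4·21=84, #2→F1 6·15=90, #3→F2 5·22=110, #4→F1 6·24=144, #5→F3 5·23=115, #6→F2 2·9=18. Service 561; fixed 1517; total 2078.

Total cost: 2078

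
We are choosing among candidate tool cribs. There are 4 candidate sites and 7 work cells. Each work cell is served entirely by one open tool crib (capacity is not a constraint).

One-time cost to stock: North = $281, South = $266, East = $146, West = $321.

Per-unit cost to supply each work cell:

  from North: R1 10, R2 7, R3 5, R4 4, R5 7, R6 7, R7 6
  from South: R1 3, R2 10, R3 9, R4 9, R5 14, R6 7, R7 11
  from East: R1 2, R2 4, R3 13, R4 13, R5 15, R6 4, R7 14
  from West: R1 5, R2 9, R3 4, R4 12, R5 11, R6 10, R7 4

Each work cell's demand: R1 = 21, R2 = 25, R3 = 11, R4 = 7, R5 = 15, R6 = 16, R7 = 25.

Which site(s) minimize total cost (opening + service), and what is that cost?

Open North and East; minimum total cost 971.

For any fixed open set, each work cell goes to its cheapest open site; total = fixed + service.
{North, East}: R1→East 2·21=42, R2→East 4·25=100, R3→North 5·11=55, R4→North 4·7=28, R5→North 7·15=105, R6→East 4·16=64, R7→North 6·25=150. Service 544; fixed 427; total 971.
{East, West}: service 599 + fixed 467 = 1066
{North}: service 835 + fixed 281 = 1116
{North, South, East, West}: service 483 + fixed 1014 = 1497
(All 15 nonempty subsets were checked; North and East is lowest.)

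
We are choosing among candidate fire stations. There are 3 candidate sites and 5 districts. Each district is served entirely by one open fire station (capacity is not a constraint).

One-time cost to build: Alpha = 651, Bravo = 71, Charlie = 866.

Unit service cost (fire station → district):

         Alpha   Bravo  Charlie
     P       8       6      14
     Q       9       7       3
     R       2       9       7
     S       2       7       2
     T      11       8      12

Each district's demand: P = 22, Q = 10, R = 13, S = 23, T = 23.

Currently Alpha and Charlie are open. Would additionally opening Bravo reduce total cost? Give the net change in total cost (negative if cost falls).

Yes — net change −42 (cost falls by 42).

Current service cost with {Alpha, Charlie}: 531.
Adding Bravo: each district re-picks its cheapest; new service cost 418, saving 113.
Extra fixed cost: 71. Net change = 71 − 113 = -42.
(Totals: 2048 → 2006.)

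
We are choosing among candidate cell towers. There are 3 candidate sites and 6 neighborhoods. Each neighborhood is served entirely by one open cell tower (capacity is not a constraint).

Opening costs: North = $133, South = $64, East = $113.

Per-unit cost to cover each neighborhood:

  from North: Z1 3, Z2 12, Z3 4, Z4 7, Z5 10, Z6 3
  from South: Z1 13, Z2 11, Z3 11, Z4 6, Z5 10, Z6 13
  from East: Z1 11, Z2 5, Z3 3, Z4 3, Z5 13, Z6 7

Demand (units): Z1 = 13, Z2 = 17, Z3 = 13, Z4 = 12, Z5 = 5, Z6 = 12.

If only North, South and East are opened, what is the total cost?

Each neighborhood is assigned to its cheapest site among the open ones.
{North, South, East}: Z1→North 3·13=39, Z2→East 5·17=85, Z3→East 3·13=39, Z4→East 3·12=36, Z5→North 10·5=50, Z6→North 3·12=36. Service 285; fixed 310; total 595.

Total cost: 595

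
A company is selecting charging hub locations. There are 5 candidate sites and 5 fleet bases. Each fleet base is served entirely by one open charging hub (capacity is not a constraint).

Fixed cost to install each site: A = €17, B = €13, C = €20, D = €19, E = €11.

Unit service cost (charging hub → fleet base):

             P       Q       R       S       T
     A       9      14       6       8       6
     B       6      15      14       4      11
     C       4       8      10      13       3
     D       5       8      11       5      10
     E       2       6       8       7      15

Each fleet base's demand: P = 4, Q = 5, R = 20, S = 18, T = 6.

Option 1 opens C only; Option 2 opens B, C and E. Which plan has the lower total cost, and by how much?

Option 1: {C}: P→C 4·4=16, Q→C 8·5=40, R→C 10·20=200, S→C 13·18=234, T→C 3·6=18. Service 508; fixed 20; total 528.
Option 2: {B, C, E}: P→E 2·4=8, Q→E 6·5=30, R→E 8·20=160, S→B 4·18=72, T→C 3·6=18. Service 288; fixed 44; total 332.
Difference: |528 − 332| = 196.

Option 2 is cheaper by 196.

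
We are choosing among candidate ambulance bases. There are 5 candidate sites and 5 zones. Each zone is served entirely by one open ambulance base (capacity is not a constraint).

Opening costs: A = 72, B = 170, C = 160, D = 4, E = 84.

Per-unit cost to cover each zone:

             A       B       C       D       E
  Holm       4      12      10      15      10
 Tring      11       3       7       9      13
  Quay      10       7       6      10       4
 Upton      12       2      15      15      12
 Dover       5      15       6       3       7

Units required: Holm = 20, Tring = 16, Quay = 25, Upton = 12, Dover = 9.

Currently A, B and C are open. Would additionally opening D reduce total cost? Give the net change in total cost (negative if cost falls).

Current service cost with {A, B, C}: 347.
Adding D: each zone re-picks its cheapest; new service cost 329, saving 18.
Extra fixed cost: 4. Net change = 4 − 18 = -14.
(Totals: 749 → 735.)

Yes — net change −14 (cost falls by 14).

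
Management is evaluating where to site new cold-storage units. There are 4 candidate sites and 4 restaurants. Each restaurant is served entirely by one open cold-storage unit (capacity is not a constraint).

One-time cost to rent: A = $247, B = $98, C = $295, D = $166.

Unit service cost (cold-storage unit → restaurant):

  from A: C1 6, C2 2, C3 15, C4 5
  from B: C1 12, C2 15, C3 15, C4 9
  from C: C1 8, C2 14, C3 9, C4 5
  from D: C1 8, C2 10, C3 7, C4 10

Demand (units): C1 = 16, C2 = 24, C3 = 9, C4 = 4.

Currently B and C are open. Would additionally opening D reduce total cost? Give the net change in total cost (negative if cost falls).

Current service cost with {B, C}: 565.
Adding D: each restaurant re-picks its cheapest; new service cost 451, saving 114.
Extra fixed cost: 166. Net change = 166 − 114 = 52.
(Totals: 958 → 1010.)

No — net change +52 (cost rises by 52).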